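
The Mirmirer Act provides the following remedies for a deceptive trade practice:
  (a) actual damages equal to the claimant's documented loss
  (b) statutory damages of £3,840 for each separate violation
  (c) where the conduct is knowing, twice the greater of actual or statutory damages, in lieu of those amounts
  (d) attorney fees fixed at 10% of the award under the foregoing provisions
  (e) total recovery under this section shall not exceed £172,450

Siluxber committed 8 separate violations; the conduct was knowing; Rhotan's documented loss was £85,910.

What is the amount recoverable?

£172,450

Statutory damages: 8 × £3,840 = £30,720
Greater of actual damages (£85,910) or statutory damages (£30,720): £85,910
Doubled: 2 × £85,910 = £171,820
Attorney fees: 10% of £171,820 = £17,182
Total before cap: £171,820 + £17,182 = £189,002
Cap at £172,450: £189,002 exceeds the cap → £172,450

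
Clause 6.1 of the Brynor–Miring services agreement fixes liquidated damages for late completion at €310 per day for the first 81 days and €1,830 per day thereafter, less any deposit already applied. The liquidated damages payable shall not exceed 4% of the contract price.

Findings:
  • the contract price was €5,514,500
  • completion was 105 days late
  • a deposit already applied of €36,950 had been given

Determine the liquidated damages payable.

First 81 days: 81 × €310 = €25,110
Remaining days: (105 − 81) × €1,830 = €43,920
Accrued per-day damages: €25,110 + €43,920 = €69,030
Less deposit already applied: €69,030 − €36,950 = €32,080
Cap: 4% of €5,514,500 = €220,580
Cap at €220,580: €32,080 is within the cap, no reduction.

Liquidated damages: €32,080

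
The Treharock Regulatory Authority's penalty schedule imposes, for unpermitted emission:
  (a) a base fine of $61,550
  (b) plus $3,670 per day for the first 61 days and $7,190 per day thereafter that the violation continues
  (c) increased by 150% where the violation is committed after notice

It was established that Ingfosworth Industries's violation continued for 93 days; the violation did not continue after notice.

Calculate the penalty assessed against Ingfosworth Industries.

$515,500

First 61 days: 61 × $3,670 = $223,870
Remaining days: (93 − 61) × $7,190 = $230,080
Per-day component: $223,870 + $230,080 = $453,950
Base plus per-day: $61,550 + $453,950 = $515,500
The violation did not continue after notice: no 150% increase.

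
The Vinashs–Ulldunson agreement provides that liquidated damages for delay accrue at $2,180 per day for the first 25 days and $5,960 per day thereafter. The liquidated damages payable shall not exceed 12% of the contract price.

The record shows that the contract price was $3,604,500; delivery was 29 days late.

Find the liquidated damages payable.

$78,340

First 25 days: 25 × $2,180 = $54,500
Remaining days: (29 − 25) × $5,960 = $23,840
Accrued per-day damages: $54,500 + $23,840 = $78,340
Cap: 12% of $3,604,500 = $432,540
Cap at $432,540: $78,340 is within the cap, no reduction.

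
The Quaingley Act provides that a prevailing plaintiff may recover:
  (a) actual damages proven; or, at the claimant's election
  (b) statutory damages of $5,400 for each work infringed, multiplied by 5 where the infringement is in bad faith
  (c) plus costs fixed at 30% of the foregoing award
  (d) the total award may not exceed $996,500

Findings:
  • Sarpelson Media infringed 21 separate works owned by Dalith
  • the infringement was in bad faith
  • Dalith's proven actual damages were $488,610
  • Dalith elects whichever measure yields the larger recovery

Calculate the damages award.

Statutory damages: 21 × $5,400 = $113,400
Multiplied by 5: 5 × $113,400 = $567,000
Greater of actual damages ($488,610) or enhanced statutory damages ($567,000): $567,000
Costs: 30% of $567,000 = $170,100
Award plus costs: $567,000 + $170,100 = $737,100
Cap at $996,500: $737,100 is within the cap, no reduction.

$737,100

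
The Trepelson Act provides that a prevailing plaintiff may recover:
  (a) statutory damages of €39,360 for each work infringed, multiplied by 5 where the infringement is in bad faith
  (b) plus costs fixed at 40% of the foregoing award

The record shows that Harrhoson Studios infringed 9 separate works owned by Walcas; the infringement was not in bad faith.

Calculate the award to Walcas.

€495,936

Statutory damages: 9 × €39,360 = €354,240
Infringement not in bad faith: no ×5 enhancement.
Costs: 40% of €354,240 = €141,696
Award plus costs: €354,240 + €141,696 = €495,936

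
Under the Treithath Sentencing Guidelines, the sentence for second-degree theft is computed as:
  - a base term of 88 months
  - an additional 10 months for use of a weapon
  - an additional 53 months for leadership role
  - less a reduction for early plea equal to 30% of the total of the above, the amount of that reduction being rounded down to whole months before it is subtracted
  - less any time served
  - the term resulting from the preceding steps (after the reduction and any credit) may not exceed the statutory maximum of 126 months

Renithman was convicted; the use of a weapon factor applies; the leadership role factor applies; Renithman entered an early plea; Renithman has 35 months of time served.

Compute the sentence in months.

Use of a weapon enhancement: +10 months
Leadership role enhancement: +53 months
Adjusted term: 88 months + 10 months + 53 months = 151 months
Early plea reduction: 30% of 151 months = 45 months (rounded down)
After reduction: 151 − 45 = 106 months
Less time served: 106 months − 35 months = 71 months
Cap at 126 months: 71 months is within the cap, no reduction.

71 months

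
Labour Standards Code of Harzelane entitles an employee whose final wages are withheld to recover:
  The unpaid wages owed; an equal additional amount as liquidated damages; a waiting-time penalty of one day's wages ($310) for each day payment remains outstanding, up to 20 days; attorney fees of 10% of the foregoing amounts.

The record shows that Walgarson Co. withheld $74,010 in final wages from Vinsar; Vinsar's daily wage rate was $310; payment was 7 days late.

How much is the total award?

$165,209

Liquidated damages (equal amount): $74,010
Penalty days: min(7, 20) = 7
Waiting-time penalty: 7 × $310 = $2,170
Subtotal: $74,010 + $74,010 + $2,170 = $150,190
Attorney fees: 10% of $150,190 = $15,019
Total award: $150,190 + $15,019 = $165,209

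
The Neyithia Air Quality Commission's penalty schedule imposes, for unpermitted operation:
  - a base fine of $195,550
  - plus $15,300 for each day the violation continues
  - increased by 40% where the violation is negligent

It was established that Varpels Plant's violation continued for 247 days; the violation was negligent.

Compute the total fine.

Per-day component: 247 × $15,300 = $3,779,100
Base plus per-day: $195,550 + $3,779,100 = $3,974,650
Enhancement: 40% of $3,974,650 = $1,589,860
Enhanced fine: $3,974,650 + $1,589,860 = $5,564,510

Civil penalty: $5,564,510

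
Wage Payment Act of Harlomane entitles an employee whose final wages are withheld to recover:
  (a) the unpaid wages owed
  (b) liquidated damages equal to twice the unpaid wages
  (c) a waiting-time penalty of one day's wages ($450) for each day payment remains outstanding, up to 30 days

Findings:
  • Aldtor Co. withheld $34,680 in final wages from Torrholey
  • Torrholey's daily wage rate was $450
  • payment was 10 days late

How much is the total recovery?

$108,540

Doubled: 2 × $34,680 = $69,360
Penalty days: min(10, 30) = 10
Waiting-time penalty: 10 × $450 = $4,500
Total award: $34,680 + $69,360 + $4,500 = $108,540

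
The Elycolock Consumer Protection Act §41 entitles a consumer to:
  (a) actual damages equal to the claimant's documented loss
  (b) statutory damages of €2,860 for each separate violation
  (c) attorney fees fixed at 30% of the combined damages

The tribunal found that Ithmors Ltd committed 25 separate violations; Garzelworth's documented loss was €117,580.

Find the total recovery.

€245,804

Statutory damages: 25 × €2,860 = €71,500
Combined damages: €117,580 + €71,500 = €189,080
Attorney fees: 30% of €189,080 = €56,724
Total recovery: €189,080 + €56,724 = €245,804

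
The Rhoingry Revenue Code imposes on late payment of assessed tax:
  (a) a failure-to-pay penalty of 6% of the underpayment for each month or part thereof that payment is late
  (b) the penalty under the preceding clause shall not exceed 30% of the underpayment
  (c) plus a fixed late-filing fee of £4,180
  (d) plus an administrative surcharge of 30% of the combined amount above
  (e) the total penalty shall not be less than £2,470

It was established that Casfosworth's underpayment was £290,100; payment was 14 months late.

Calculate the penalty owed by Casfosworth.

£118,573

Accrued rate: 6% × 14 = 84%, capped at 30% → 30%
Failure-to-pay penalty: 30% of £290,100 = £87,030
Penalty before surcharge: £87,030 + £4,180 = £91,210
Administrative surcharge: 30% of £91,210 = £27,363
Total penalty: £91,210 + £27,363 = £118,573
Minimum £2,470: £118,573 meets the minimum, no increase.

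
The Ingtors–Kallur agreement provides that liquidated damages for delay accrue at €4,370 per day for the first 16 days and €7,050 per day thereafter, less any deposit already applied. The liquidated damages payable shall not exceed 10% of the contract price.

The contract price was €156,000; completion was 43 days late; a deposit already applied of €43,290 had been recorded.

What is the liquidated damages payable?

€15,600

First 16 days: 16 × €4,370 = €69,920
Remaining days: (43 − 16) × €7,050 = €190,350
Accrued per-day damages: €69,920 + €190,350 = €260,270
Less deposit already applied: €260,270 − €43,290 = €216,980
Cap: 10% of €156,000 = €15,600
Cap at €15,600: €216,980 exceeds the cap → €15,600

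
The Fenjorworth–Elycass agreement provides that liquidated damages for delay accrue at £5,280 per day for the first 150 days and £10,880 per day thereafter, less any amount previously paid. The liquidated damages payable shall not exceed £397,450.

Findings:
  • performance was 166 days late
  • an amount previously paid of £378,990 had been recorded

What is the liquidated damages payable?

First 150 days: 150 × £5,280 = £792,000
Remaining days: (166 − 150) × £10,880 = £174,080
Accrued per-day damages: £792,000 + £174,080 = £966,080
Less amount previously paid: £966,080 − £378,990 = £587,090
Cap at £397,450: £587,090 exceeds the cap → £397,450

£397,450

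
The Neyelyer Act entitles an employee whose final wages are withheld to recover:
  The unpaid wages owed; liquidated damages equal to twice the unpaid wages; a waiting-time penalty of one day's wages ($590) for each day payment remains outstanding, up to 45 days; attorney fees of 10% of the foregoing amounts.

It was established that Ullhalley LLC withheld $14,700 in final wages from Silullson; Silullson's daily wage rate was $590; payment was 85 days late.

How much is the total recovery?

$77,715

Doubled: 2 × $14,700 = $29,400
Penalty days: min(85, 45) = 45
Waiting-time penalty: 45 × $590 = $26,550
Subtotal: $14,700 + $29,400 + $26,550 = $70,650
Attorney fees: 10% of $70,650 = $7,065
Total award: $70,650 + $7,065 = $77,715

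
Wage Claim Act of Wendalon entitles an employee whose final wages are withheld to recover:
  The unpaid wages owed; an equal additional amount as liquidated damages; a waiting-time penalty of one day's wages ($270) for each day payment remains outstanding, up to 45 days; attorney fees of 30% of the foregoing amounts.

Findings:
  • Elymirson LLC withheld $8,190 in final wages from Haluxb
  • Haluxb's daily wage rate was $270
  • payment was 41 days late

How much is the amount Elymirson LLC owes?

Liquidated damages (equal amount): $8,190
Penalty days: min(41, 45) = 41
Waiting-time penalty: 41 × $270 = $11,070
Subtotal: $8,190 + $8,190 + $11,070 = $27,450
Attorney fees: 30% of $27,450 = $8,235
Total award: $27,450 + $8,235 = $35,685

$35,685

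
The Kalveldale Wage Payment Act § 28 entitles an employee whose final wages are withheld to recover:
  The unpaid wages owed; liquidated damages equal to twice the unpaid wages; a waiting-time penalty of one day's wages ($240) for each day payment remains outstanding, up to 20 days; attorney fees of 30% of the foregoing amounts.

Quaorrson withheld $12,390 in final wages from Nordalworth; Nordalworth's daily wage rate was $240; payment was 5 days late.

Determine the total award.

$49,881

Doubled: 2 × $12,390 = $24,780
Penalty days: min(5, 20) = 5
Waiting-time penalty: 5 × $240 = $1,200
Subtotal: $12,390 + $24,780 + $1,200 = $38,370
Attorney fees: 30% of $38,370 = $11,511
Total award: $38,370 + $11,511 = $49,881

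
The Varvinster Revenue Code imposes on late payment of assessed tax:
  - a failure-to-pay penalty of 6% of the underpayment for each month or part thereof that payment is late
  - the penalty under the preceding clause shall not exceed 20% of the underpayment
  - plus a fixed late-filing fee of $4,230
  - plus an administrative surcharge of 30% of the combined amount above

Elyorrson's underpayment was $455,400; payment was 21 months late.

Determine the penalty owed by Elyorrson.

$123,903

Accrued rate: 6% × 21 = 126%, capped at 20% → 20%
Failure-to-pay penalty: 20% of $455,400 = $91,080
Penalty before surcharge: $91,080 + $4,230 = $95,310
Administrative surcharge: 30% of $95,310 = $28,593
Total penalty: $95,310 + $28,593 = $123,903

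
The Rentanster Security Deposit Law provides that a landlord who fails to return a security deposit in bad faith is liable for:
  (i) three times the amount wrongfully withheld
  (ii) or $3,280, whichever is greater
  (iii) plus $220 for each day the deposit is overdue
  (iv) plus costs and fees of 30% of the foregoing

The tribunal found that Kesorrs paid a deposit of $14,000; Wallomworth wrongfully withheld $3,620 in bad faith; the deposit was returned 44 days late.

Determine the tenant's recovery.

Trebled: 3 × $3,620 = $10,860
Minimum $3,280: $10,860 meets the minimum, no increase.
Late-return penalty: 44 × $220 = $9,680
Damages plus late penalty: $10,860 + $9,680 = $20,540
Costs and fees: 30% of $20,540 = $6,162
Total recovery: $20,540 + $6,162 = $26,702

Recovery: $26,702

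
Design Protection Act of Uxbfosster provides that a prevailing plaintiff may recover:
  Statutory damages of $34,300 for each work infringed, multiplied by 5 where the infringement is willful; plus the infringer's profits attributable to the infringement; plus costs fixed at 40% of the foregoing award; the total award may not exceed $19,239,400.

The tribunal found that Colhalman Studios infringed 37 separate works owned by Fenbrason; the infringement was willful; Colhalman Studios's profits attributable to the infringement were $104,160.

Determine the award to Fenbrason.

Award: $9,029,524

Statutory damages: 37 × $34,300 = $1,269,100
Multiplied by 5: 5 × $1,269,100 = $6,345,500
Combined award: $6,345,500 + $104,160 = $6,449,660
Costs: 40% of $6,449,660 = $2,579,864
Award plus costs: $6,449,660 + $2,579,864 = $9,029,524
Cap at $19,239,400: $9,029,524 is within the cap, no reduction.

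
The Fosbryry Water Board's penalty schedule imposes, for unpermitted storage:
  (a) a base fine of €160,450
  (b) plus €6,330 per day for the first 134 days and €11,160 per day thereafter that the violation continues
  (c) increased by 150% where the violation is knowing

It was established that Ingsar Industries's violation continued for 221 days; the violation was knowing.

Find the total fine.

€4,948,975

First 134 days: 134 × €6,330 = €848,220
Remaining days: (221 − 134) × €11,160 = €970,920
Per-day component: €848,220 + €970,920 = €1,819,140
Base plus per-day: €160,450 + €1,819,140 = €1,979,590
Enhancement: 150% of €1,979,590 = €2,969,385
Enhanced fine: €1,979,590 + €2,969,385 = €4,948,975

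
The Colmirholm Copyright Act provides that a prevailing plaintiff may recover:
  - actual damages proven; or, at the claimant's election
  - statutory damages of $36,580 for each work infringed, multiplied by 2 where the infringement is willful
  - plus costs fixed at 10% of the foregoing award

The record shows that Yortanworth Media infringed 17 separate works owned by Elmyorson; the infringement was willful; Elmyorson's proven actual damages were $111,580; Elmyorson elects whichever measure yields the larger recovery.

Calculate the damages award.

Statutory damages: 17 × $36,580 = $621,860
Doubled: 2 × $621,860 = $1,243,720
Greater of actual damages ($111,580) or enhanced statutory damages ($1,243,720): $1,243,720
Costs: 10% of $1,243,720 = $124,372
Award plus costs: $1,243,720 + $124,372 = $1,368,092

Award: $1,368,092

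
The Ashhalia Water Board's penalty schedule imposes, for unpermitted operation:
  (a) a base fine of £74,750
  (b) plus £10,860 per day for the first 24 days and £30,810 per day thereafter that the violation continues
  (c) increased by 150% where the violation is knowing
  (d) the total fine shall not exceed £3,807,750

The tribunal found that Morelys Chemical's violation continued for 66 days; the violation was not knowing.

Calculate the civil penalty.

Civil penalty: £1,629,410

First 24 days: 24 × £10,860 = £260,640
Remaining days: (66 − 24) × £30,810 = £1,294,020
Per-day component: £260,640 + £1,294,020 = £1,554,660
Base plus per-day: £74,750 + £1,554,660 = £1,629,410
The violation was not knowing: no 150% increase.
Cap at £3,807,750: £1,629,410 is within the cap, no reduction.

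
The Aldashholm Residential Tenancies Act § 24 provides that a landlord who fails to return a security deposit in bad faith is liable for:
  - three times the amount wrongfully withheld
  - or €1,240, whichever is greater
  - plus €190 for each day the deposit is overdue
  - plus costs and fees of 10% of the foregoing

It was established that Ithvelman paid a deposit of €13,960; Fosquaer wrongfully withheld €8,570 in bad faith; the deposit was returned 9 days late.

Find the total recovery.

€30,162

Trebled: 3 × €8,570 = €25,710
Minimum €1,240: €25,710 meets the minimum, no increase.
Late-return penalty: 9 × €190 = €1,710
Damages plus late penalty: €25,710 + €1,710 = €27,420
Costs and fees: 10% of €27,420 = €2,742
Total recovery: €27,420 + €2,742 = €30,162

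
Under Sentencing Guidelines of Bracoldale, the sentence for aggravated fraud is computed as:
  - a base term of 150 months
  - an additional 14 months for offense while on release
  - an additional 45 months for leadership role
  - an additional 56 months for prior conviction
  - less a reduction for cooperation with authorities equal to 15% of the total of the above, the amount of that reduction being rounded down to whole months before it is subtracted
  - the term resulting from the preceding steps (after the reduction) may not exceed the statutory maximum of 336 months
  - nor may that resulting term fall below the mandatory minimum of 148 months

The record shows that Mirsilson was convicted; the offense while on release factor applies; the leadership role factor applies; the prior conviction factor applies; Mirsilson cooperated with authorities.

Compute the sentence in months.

226 months

Offense while on release enhancement: +14 months
Leadership role enhancement: +45 months
Prior conviction enhancement: +56 months
Adjusted term: 150 months + 14 months + 45 months + 56 months = 265 months
Cooperation with authorities reduction: 15% of 265 months = 39 months (rounded down)
After reduction: 265 − 39 = 226 months
Cap at 336 months: 226 months is within the cap, no reduction.
Minimum 148 months: 226 months meets the minimum, no increase.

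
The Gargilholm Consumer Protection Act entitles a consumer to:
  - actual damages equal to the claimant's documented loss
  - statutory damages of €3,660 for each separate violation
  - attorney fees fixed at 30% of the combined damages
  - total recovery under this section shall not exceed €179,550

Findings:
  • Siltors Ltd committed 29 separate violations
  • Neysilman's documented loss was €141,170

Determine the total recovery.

Statutory damages: 29 × €3,660 = €106,140
Combined damages: €141,170 + €106,140 = €247,310
Attorney fees: 30% of €247,310 = €74,193
Total before cap: €247,310 + €74,193 = €321,503
Cap at €179,550: €321,503 exceeds the cap → €179,550

€179,550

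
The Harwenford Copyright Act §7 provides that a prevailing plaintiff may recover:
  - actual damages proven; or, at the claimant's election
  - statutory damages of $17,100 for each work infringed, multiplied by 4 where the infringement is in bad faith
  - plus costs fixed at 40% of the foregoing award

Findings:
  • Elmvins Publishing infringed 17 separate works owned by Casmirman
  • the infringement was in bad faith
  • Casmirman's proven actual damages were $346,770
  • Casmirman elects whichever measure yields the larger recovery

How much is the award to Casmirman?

$1,627,920

Statutory damages: 17 × $17,100 = $290,700
Multiplied by 4: 4 × $290,700 = $1,162,800
Greater of actual damages ($346,770) or enhanced statutory damages ($1,162,800): $1,162,800
Costs: 40% of $1,162,800 = $465,120
Award plus costs: $1,162,800 + $465,120 = $1,627,920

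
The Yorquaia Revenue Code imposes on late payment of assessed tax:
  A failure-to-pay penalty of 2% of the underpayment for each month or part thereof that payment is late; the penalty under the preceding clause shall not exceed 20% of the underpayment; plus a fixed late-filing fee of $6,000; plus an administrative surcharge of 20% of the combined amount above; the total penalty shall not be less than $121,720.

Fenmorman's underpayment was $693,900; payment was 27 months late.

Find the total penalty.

Accrued rate: 2% × 27 = 54%, capped at 20% → 20%
Failure-to-pay penalty: 20% of $693,900 = $138,780
Penalty before surcharge: $138,780 + $6,000 = $144,780
Administrative surcharge: 20% of $144,780 = $28,956
Total penalty: $144,780 + $28,956 = $173,736
Minimum $121,720: $173,736 meets the minimum, no increase.

Penalty: $173,736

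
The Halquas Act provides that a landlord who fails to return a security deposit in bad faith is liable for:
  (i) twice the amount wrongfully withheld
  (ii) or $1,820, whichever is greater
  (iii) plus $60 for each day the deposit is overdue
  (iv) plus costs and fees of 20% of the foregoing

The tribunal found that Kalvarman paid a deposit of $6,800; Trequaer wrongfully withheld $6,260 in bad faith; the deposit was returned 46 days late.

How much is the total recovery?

Doubled: 2 × $6,260 = $12,520
Minimum $1,820: $12,520 meets the minimum, no increase.
Late-return penalty: 46 × $60 = $2,760
Damages plus late penalty: $12,520 + $2,760 = $15,280
Costs and fees: 20% of $15,280 = $3,056
Total recovery: $15,280 + $3,056 = $18,336

$18,336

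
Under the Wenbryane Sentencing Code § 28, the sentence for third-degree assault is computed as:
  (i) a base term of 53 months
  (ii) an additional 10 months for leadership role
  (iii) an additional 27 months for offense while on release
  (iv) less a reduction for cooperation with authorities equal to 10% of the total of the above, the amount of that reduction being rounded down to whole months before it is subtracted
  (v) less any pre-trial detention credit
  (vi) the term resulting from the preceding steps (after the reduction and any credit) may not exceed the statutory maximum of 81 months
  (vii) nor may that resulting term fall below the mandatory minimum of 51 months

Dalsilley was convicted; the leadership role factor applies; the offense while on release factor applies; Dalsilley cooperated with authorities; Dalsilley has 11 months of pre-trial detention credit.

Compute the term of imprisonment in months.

Leadership role enhancement: +10 months
Offense while on release enhancement: +27 months
Adjusted term: 53 months + 10 months + 27 months = 90 months
Cooperation with authorities reduction: 10% of 90 months = 9 months (rounded down)
After reduction: 90 − 9 = 81 months
Less pre-trial detention credit: 81 months − 11 months = 70 months
Cap at 81 months: 70 months is within the cap, no reduction.
Minimum 51 months: 70 months meets the minimum, no increase.

70 months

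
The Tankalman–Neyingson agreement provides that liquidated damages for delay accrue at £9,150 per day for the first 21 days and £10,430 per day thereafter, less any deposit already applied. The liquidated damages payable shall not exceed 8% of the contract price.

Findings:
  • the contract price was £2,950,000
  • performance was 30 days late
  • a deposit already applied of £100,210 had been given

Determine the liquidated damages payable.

£185,810

First 21 days: 21 × £9,150 = £192,150
Remaining days: (30 − 21) × £10,430 = £93,870
Accrued per-day damages: £192,150 + £93,870 = £286,020
Less deposit already applied: £286,020 − £100,210 = £185,810
Cap: 8% of £2,950,000 = £236,000
Cap at £236,000: £185,810 is within the cap, no reduction.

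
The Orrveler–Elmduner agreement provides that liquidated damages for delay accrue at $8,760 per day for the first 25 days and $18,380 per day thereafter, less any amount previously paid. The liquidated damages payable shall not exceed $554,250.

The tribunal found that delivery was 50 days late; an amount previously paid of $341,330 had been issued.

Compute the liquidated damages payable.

First 25 days: 25 × $8,760 = $219,000
Remaining days: (50 − 25) × $18,380 = $459,500
Accrued per-day damages: $219,000 + $459,500 = $678,500
Less amount previously paid: $678,500 − $341,330 = $337,170
Cap at $554,250: $337,170 is within the cap, no reduction.

$337,170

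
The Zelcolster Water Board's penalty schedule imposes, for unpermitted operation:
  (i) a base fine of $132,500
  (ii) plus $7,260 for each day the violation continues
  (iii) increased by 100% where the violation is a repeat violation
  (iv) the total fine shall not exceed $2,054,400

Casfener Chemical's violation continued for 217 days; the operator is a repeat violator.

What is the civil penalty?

Per-day component: 217 × $7,260 = $1,575,420
Base plus per-day: $132,500 + $1,575,420 = $1,707,920
Enhancement: 100% of $1,707,920 = $1,707,920
Enhanced fine: $1,707,920 + $1,707,920 = $3,415,840
Cap at $2,054,400: $3,415,840 exceeds the cap → $2,054,400

$2,054,400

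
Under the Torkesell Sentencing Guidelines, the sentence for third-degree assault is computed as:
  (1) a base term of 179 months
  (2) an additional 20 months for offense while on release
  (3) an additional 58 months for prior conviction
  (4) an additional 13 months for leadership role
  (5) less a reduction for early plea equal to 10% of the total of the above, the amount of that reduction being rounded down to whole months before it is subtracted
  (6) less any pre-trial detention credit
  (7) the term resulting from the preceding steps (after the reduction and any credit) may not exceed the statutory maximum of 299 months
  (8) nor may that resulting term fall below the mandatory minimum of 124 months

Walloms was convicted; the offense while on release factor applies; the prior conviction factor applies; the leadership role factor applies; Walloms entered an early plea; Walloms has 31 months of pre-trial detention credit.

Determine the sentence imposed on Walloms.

212 months

Offense while on release enhancement: +20 months
Prior conviction enhancement: +58 months
Leadership role enhancement: +13 months
Adjusted term: 179 months + 20 months + 58 months + 13 months = 270 months
Early plea reduction: 10% of 270 months = 27 months (rounded down)
After reduction: 270 − 27 = 243 months
Less pre-trial detention credit: 243 months − 31 months = 212 months
Cap at 299 months: 212 months is within the cap, no reduction.
Minimum 124 months: 212 months meets the minimum, no increase.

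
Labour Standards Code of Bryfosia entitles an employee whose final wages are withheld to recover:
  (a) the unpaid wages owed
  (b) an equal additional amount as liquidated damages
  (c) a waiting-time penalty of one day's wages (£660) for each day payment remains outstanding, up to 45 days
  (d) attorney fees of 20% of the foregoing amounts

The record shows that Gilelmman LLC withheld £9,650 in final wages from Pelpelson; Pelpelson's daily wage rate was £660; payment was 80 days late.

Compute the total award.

Liquidated damages (equal amount): £9,650
Penalty days: min(80, 45) = 45
Waiting-time penalty: 45 × £660 = £29,700
Subtotal: £9,650 + £9,650 + £29,700 = £49,000
Attorney fees: 20% of £49,000 = £9,800
Total award: £49,000 + £9,800 = £58,800

£58,800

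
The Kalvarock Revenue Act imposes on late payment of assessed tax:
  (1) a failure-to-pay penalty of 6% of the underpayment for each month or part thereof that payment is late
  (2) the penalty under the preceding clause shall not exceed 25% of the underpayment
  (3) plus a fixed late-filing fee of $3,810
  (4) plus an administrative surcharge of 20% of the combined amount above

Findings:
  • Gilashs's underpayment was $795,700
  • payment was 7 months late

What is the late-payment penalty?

$243,282

Accrued rate: 6% × 7 = 42%, capped at 25% → 25%
Failure-to-pay penalty: 25% of $795,700 = $198,925
Penalty before surcharge: $198,925 + $3,810 = $202,735
Administrative surcharge: 20% of $202,735 = $40,547
Total penalty: $202,735 + $40,547 = $243,282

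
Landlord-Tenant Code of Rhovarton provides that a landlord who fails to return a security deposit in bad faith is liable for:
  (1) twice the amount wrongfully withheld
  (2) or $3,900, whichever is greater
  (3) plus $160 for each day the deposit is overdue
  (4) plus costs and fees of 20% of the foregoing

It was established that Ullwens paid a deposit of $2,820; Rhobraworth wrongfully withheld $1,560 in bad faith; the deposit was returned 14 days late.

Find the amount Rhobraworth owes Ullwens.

$7,368

Doubled: 2 × $1,560 = $3,120
Minimum $3,900: $3,120 is below the minimum → $3,900
Late-return penalty: 14 × $160 = $2,240
Damages plus late penalty: $3,900 + $2,240 = $6,140
Costs and fees: 20% of $6,140 = $1,228
Total recovery: $6,140 + $1,228 = $7,368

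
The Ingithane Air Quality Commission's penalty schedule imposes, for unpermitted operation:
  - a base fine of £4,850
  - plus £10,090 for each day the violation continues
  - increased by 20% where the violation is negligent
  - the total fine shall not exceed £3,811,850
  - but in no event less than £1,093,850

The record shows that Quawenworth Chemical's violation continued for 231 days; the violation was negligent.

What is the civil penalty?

£2,802,768

Per-day component: 231 × £10,090 = £2,330,790
Base plus per-day: £4,850 + £2,330,790 = £2,335,640
Enhancement: 20% of £2,335,640 = £467,128
Enhanced fine: £2,335,640 + £467,128 = £2,802,768
Cap at £3,811,850: £2,802,768 is within the cap, no reduction.
Minimum £1,093,850: £2,802,768 meets the minimum, no increase.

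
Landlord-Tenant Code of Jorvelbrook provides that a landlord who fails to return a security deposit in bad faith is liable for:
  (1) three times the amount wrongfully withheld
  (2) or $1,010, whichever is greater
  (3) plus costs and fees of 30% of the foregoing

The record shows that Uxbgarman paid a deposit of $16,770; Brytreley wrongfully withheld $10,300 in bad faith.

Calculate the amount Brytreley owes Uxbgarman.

Trebled: 3 × $10,300 = $30,900
Minimum $1,010: $30,900 meets the minimum, no increase.
Costs and fees: 30% of $30,900 = $9,270
Total recovery: $30,900 + $9,270 = $40,170

$40,170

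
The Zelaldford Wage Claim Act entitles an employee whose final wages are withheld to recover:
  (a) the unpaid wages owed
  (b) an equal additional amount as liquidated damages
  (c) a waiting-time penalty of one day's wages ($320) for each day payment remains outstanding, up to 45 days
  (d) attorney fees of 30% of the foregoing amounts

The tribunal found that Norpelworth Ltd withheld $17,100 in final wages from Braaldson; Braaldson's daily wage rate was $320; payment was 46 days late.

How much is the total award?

$63,180

Liquidated damages (equal amount): $17,100
Penalty days: min(46, 45) = 45
Waiting-time penalty: 45 × $320 = $14,400
Subtotal: $17,100 + $17,100 + $14,400 = $48,600
Attorney fees: 30% of $48,600 = $14,580
Total award: $48,600 + $14,580 = $63,180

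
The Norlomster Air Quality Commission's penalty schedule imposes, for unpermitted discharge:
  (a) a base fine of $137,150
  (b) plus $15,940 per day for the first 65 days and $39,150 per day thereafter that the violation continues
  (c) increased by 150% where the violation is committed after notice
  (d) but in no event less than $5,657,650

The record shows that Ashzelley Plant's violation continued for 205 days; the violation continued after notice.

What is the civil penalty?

Civil penalty: $16,635,625

First 65 days: 65 × $15,940 = $1,036,100
Remaining days: (205 − 65) × $39,150 = $5,481,000
Per-day component: $1,036,100 + $5,481,000 = $6,517,100
Base plus per-day: $137,150 + $6,517,100 = $6,654,250
Enhancement: 150% of $6,654,250 = $9,981,375
Enhanced fine: $6,654,250 + $9,981,375 = $16,635,625
Minimum $5,657,650: $16,635,625 meets the minimum, no increase.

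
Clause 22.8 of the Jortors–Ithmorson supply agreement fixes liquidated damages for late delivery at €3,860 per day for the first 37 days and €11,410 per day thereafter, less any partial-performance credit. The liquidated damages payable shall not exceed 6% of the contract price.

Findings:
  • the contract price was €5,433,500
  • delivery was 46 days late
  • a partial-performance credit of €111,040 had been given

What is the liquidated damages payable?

€134,470

First 37 days: 37 × €3,860 = €142,820
Remaining days: (46 − 37) × €11,410 = €102,690
Accrued per-day damages: €142,820 + €102,690 = €245,510
Less partial-performance credit: €245,510 − €111,040 = €134,470
Cap: 6% of €5,433,500 = €326,010
Cap at €326,010: €134,470 is within the cap, no reduction.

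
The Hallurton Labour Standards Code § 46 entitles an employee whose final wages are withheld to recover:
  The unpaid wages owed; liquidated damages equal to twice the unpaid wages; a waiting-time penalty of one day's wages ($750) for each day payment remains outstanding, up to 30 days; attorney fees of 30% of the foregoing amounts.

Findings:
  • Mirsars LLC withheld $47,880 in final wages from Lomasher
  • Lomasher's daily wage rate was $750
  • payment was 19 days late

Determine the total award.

Doubled: 2 × $47,880 = $95,760
Penalty days: min(19, 30) = 19
Waiting-time penalty: 19 × $750 = $14,250
Subtotal: $47,880 + $95,760 + $14,250 = $157,890
Attorney fees: 30% of $157,890 = $47,367
Total award: $157,890 + $47,367 = $205,257

$205,257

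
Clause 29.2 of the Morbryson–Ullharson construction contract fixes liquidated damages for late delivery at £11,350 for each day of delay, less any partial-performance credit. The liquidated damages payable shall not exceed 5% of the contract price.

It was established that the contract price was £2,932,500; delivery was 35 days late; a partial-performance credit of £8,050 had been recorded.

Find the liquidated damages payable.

£146,625

Per-day damages: 35 × £11,350 = £397,250
Less partial-performance credit: £397,250 − £8,050 = £389,200
Cap: 5% of £2,932,500 = £146,625
Cap at £146,625: £389,200 exceeds the cap → £146,625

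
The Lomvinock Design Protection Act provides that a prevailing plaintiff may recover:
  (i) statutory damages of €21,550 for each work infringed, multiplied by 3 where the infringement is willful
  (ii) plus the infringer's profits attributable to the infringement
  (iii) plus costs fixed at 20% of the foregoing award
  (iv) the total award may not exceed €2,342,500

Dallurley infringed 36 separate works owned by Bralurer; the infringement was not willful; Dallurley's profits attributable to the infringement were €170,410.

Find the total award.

€1,135,452

Statutory damages: 36 × €21,550 = €775,800
Infringement not willful: no ×3 enhancement.
Combined award: €775,800 + €170,410 = €946,210
Costs: 20% of €946,210 = €189,242
Award plus costs: €946,210 + €189,242 = €1,135,452
Cap at €2,342,500: €1,135,452 is within the cap, no reduction.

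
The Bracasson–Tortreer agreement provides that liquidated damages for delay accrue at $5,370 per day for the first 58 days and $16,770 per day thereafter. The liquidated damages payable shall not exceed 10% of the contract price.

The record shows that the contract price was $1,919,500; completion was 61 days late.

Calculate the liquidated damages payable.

First 58 days: 58 × $5,370 = $311,460
Remaining days: (61 − 58) × $16,770 = $50,310
Accrued per-day damages: $311,460 + $50,310 = $361,770
Cap: 10% of $1,919,500 = $191,950
Cap at $191,950: $361,770 exceeds the cap → $191,950

$191,950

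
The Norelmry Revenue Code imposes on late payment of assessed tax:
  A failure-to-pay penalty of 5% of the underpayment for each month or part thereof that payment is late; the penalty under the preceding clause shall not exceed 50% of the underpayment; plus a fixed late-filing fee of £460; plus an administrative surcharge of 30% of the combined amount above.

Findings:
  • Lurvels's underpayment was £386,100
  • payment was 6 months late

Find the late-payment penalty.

Penalty: £151,177

Accrued rate: 5% × 6 = 30%, capped at 50% → 30%
Failure-to-pay penalty: 30% of £386,100 = £115,830
Penalty before surcharge: £115,830 + £460 = £116,290
Administrative surcharge: 30% of £116,290 = £34,887
Total penalty: £116,290 + £34,887 = £151,177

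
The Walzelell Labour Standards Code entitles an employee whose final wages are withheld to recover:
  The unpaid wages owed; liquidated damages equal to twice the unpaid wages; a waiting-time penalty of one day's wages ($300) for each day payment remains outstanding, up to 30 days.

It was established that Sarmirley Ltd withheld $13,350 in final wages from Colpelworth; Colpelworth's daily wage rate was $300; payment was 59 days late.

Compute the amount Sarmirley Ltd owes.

$49,050

Doubled: 2 × $13,350 = $26,700
Penalty days: min(59, 30) = 30
Waiting-time penalty: 30 × $300 = $9,000
Total award: $13,350 + $26,700 + $9,000 = $49,050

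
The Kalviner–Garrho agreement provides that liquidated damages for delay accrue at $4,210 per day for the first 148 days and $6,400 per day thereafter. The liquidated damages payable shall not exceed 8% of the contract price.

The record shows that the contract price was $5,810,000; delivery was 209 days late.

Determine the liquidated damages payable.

First 148 days: 148 × $4,210 = $623,080
Remaining days: (209 − 148) × $6,400 = $390,400
Accrued per-day damages: $623,080 + $390,400 = $1,013,480
Cap: 8% of $5,810,000 = $464,800
Cap at $464,800: $1,013,480 exceeds the cap → $464,800

$464,800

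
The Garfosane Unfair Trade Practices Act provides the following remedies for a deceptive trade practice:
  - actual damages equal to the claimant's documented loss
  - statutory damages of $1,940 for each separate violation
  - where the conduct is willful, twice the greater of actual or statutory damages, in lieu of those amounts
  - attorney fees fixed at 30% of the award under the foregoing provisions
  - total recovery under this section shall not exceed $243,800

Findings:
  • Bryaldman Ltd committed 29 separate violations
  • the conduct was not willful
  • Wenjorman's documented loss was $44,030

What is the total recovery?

$130,377

Statutory damages: 29 × $1,940 = $56,260
Conduct not willful: the in-lieu enhancement does not apply.
Actual plus statutory damages: $44,030 + $56,260 = $100,290
Attorney fees: 30% of $100,290 = $30,087
Total before cap: $100,290 + $30,087 = $130,377
Cap at $243,800: $130,377 is within the cap, no reduction.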